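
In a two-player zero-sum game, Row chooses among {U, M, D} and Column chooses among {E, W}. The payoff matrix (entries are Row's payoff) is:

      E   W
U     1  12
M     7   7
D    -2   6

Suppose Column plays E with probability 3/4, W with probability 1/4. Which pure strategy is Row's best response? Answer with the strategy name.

M

Expected payoff of U: (3/4)·1 + (1/4)·12 = 15/4.
Expected payoff of M: (3/4)·7 + (1/4)·7 = 7.
Expected payoff of D: (3/4)·(-2) + (1/4)·6 = 0.
The largest is 7, so Row's best response is M.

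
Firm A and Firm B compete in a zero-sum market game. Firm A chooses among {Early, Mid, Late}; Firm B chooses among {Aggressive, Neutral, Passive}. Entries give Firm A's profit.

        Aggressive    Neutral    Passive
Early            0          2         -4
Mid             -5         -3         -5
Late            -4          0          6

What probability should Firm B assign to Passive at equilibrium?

Row minima: Early → -4, Mid → -5, Late → -4; maximin = -4.
Column maxima: Aggressive → 0, Neutral → 2, Passive → 6; minimax = 0.
-4 ≠ 0, so there is no saddle point; optimal play is mixed.
Mid is strictly dominated by Early, so Firm A never plays it.
Neutral is strictly dominated by Aggressive (it gives Firm A strictly more in every row), so Firm B never plays it.
On the remaining 2×2 (Early, Late vs Aggressive, Passive):
Let Firm A play Early with probability p. Expected payoff against Aggressive: 0p + (-4)(1−p) = 4p − 4; against Passive: (-4)p + 6(1−p) = −10p + 6.
Setting these equal: 4p − 4 = −10p + 6 ⇒ 14p = 10 ⇒ p = 5/7, and the value is (4)·(5/7) − 4 = -8/7.
For Firm B: with q = P(Aggressive), equating Early's and Late's payoffs gives 4q − 4 = −10q + 6 ⇒ q = 5/7.

2/7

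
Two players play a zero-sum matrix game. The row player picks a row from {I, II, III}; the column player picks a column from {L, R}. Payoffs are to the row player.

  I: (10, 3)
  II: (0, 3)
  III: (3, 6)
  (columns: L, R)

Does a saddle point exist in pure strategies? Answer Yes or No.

No

Row minima: I → 3, II → 0, III → 3; maximin = 3.
Column maxima: L → 10, R → 6; minimax = 6.
3 ≠ 6, so no pure-strategy equilibrium exists.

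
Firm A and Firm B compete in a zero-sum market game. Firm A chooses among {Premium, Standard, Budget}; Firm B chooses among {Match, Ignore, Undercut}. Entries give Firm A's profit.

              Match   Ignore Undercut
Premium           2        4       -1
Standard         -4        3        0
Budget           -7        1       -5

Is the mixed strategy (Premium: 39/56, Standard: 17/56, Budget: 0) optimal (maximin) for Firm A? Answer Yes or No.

Against Match this mix gives (39/56)·2 + (17/56)·(-4) = 5/28.
Against Ignore this mix gives (39/56)·4 + (17/56)·3 = 207/56.
Against Undercut this mix gives (39/56)·(-1) + (17/56)·0 = -39/56.
Firm B will play Undercut, holding Firm A to -39/56. Shifting weight toward the row that does better against Undercut would raise this floor (the equalizing mix achieves -4/7 against both Undercut and Match), so the proposed strategy is not optimal.

No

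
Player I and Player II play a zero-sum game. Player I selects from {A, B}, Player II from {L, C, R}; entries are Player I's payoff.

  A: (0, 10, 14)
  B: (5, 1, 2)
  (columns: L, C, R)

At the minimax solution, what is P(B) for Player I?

5/7

Row minima: A → 0, B → 1; maximin = 1.
Column maxima: L → 5, C → 10, R → 14; minimax = 5.
1 ≠ 5, so there is no saddle point; optimal play is mixed.
R is strictly dominated by C (it gives Player I strictly more in every row), so Player II never plays it.
On the remaining 2×2 (A, B vs L, C):
Let Player I play A with probability p. Expected payoff against L: 0p + 5(1−p) = −5p + 5; against C: 10p + 1(1−p) = 9p + 1.
Setting these equal: −5p + 5 = 9p + 1 ⇒ −14p = -4 ⇒ p = 2/7, and the value is (-5)·(2/7) + 5 = 25/7.
For Player II: with q = P(L), equating A's and B's payoffs gives −10q + 10 = 4q + 1 ⇒ q = 9/14.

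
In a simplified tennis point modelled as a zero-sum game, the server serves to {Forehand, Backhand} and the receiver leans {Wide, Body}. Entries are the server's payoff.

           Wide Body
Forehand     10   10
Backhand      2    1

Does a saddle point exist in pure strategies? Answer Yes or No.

Row minima: Forehand → 10, Backhand → 1; maximin = 10.
Column maxima: Wide → 10, Body → 10; minimax = 10.
maximin = minimax = 10, so a saddle point exists.

Yes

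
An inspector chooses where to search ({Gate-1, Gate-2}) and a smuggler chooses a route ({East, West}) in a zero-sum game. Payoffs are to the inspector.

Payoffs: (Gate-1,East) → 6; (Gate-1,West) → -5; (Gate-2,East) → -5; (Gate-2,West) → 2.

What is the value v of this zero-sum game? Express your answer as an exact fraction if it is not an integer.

-13/18

Row minima: Gate-1 → -5, Gate-2 → -5; maximin = -5.
Column maxima: East → 6, West → 2; minimax = 2.
-5 ≠ 2, so there is no saddle point; optimal play is mixed.
Let the inspector play Gate-1 with probability p. Expected payoff against East: 6p + (-5)(1−p) = 11p − 5; against West: (-5)p + 2(1−p) = −7p + 2.
Setting these equal: 11p − 5 = −7p + 2 ⇒ 18p = 7 ⇒ p = 7/18, and the value is (11)·(7/18) − 5 = -13/18.
For the smuggler: with q = P(East), equating Gate-1's and Gate-2's payoffs gives 11q − 5 = −7q + 2 ⇒ q = 7/18.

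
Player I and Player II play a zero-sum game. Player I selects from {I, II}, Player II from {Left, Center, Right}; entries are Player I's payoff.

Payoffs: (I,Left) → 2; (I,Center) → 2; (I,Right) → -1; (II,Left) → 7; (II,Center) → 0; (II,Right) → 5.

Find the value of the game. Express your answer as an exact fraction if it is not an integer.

Row minima: I → -1, II → 0; maximin = 0.
Column maxima: Left → 7, Center → 2, Right → 5; minimax = 2.
0 ≠ 2, so there is no saddle point; optimal play is mixed.
Left is strictly dominated by Right (it gives Player I strictly more in every row), so Player II never plays it.
On the remaining 2×2 (I, II vs Center, Right):
Let Player I play I with probability p. Expected payoff against Center: 2p + 0(1−p) = 2p; against Right: (-1)p + 5(1−p) = −6p + 5.
Setting these equal: 2p = −6p + 5 ⇒ 8p = 5 ⇒ p = 5/8, and the value is (2)·(5/8) = 5/4.
For Player II: with q = P(Center), equating I's and II's payoffs gives 3q − 1 = −5q + 5 ⇒ q = 3/4.

5/4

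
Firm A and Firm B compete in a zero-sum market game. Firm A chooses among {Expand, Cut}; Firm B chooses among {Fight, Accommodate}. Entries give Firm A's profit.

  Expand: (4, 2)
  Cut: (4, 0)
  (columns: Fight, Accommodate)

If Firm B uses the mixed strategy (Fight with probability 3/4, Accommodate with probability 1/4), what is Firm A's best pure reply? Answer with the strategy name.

Expected payoff of Expand: (3/4)·4 + (1/4)·2 = 7/2.
Expected payoff of Cut: (3/4)·4 + (1/4)·0 = 3.
The largest is 7/2, so Firm A's best response is Expand.

Expand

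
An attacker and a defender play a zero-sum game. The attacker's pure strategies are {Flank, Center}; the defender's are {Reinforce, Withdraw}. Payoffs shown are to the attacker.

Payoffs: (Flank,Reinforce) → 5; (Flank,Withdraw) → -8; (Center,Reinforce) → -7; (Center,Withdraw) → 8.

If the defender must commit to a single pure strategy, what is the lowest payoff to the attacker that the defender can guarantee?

Column maxima: Reinforce → 5, Withdraw → 8.
The smallest of these is 5.

5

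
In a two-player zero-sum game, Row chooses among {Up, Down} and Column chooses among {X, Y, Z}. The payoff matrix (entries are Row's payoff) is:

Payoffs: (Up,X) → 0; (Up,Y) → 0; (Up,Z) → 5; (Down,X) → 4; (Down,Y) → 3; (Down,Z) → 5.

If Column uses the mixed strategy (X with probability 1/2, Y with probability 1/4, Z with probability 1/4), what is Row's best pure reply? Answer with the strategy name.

Down

Expected payoff of Up: (1/2)·0 + (1/4)·0 + (1/4)·5 = 5/4.
Expected payoff of Down: (1/2)·4 + (1/4)·3 + (1/4)·5 = 4.
The largest is 4, so Row's best response is Down.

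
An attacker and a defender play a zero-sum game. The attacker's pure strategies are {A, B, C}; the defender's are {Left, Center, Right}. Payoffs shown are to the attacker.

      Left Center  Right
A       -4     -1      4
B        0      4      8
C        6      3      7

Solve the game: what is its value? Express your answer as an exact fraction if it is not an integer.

24/7

Row minima: A → -4, B → 0, C → 3; maximin = 3.
Column maxima: Left → 6, Center → 4, Right → 8; minimax = 4.
3 ≠ 4, so there is no saddle point; optimal play is mixed.
A is strictly dominated by B, so the attacker never plays it.
Right is strictly dominated by Left (it gives the attacker strictly more in every row), so the defender never plays it.
On the remaining 2×2 (B, C vs Left, Center):
Let the attacker play B with probability p. Expected payoff against Left: 0p + 6(1−p) = −6p + 6; against Center: 4p + 3(1−p) = p + 3.
Setting these equal: −6p + 6 = p + 3 ⇒ −7p = -3 ⇒ p = 3/7, and the value is (-6)·(3/7) + 6 = 24/7.
For the defender: with q = P(Left), equating B's and C's payoffs gives −4q + 4 = 3q + 3 ⇒ q = 1/7.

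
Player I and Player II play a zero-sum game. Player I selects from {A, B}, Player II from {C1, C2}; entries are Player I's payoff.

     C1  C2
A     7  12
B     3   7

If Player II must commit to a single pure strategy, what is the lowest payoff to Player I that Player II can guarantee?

Column maxima: C1 → 7, C2 → 12.
The smallest of these is 7.

7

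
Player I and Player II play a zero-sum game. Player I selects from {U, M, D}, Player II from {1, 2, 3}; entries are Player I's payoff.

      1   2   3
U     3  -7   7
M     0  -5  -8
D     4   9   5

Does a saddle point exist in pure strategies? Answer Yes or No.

Row minima: U → -7, M → -8, D → 4; maximin = 4.
Column maxima: 1 → 4, 2 → 9, 3 → 7; minimax = 4.
maximin = minimax = 4, so a saddle point exists.

Yes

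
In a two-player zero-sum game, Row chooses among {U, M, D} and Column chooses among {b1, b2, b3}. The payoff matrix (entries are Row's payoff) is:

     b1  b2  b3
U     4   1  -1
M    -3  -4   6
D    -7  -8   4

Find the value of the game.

1/6

Row minima: U → -1, M → -4, D → -8; maximin = -1.
Column maxima: b1 → 4, b2 → 1, b3 → 6; minimax = 1.
-1 ≠ 1, so there is no saddle point; optimal play is mixed.
D is strictly dominated by M, so Row never plays it.
b1 is strictly dominated by b2 (it gives Row strictly more in every row), so Column never plays it.
On the remaining 2×2 (U, M vs b2, b3):
Let Row play U with probability p. Expected payoff against b2: 1p + (-4)(1−p) = 5p − 4; against b3: (-1)p + 6(1−p) = −7p + 6.
Setting these equal: 5p − 4 = −7p + 6 ⇒ 12p = 10 ⇒ p = 5/6, and the value is (5)·(5/6) − 4 = 1/6.
For Column: with q = P(b2), equating U's and M's payoffs gives 2q − 1 = −10q + 6 ⇒ q = 7/12.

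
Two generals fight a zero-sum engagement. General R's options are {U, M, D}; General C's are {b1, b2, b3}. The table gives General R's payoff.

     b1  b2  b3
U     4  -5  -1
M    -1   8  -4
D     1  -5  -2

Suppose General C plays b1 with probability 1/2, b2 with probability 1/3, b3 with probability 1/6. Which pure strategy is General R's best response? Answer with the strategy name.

M

Expected payoff of U: (1/2)·4 + (1/3)·(-5) + (1/6)·(-1) = 1/6.
Expected payoff of M: (1/2)·(-1) + (1/3)·8 + (1/6)·(-4) = 3/2.
Expected payoff of D: (1/2)·1 + (1/3)·(-5) + (1/6)·(-2) = -3/2.
The largest is 3/2, so General R's best response is M.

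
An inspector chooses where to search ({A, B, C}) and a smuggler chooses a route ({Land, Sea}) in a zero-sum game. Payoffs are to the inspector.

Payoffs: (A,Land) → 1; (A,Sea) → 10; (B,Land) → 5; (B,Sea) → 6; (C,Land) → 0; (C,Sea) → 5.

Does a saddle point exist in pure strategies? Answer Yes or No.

Yes

Row minima: A → 1, B → 5, C → 0; maximin = 5.
Column maxima: Land → 5, Sea → 10; minimax = 5.
maximin = minimax = 5, so a saddle point exists.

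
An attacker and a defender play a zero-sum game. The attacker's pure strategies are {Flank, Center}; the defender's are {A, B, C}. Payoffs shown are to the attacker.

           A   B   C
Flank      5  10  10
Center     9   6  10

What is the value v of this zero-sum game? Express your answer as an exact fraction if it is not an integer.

15/2

Row minima: Flank → 5, Center → 6; maximin = 6.
Column maxima: A → 9, B → 10, C → 10; minimax = 9.
6 ≠ 9, so there is no saddle point; optimal play is mixed.
C is strictly dominated by A (it gives the attacker strictly more in every row), so the defender never plays it.
On the remaining 2×2 (Flank, Center vs A, B):
Let the attacker play Flank with probability p. Expected payoff against A: 5p + 9(1−p) = −4p + 9; against B: 10p + 6(1−p) = 4p + 6.
Setting these equal: −4p + 9 = 4p + 6 ⇒ −8p = -3 ⇒ p = 3/8, and the value is (-4)·(3/8) + 9 = 15/2.
For the defender: with q = P(A), equating Flank's and Center's payoffs gives −5q + 10 = 3q + 6 ⇒ q = 1/2.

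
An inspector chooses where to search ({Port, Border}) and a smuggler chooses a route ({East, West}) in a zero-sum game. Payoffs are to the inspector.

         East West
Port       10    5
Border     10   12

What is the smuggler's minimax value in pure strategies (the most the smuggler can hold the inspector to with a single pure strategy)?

Column maxima: East → 10, West → 12.
The smallest of these is 10.

10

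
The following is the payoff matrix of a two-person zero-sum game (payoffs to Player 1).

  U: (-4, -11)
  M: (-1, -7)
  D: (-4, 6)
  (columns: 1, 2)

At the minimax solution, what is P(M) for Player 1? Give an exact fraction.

5/8

Row minima: U → -11, M → -7, D → -4; maximin = -4.
Column maxima: 1 → -1, 2 → 6; minimax = -1.
-4 ≠ -1, so there is no saddle point; optimal play is mixed.
U is strictly dominated by M, so Player 1 never plays it.
On the remaining 2×2 (M, D vs 1, 2):
Let Player 1 play M with probability p. Expected payoff against 1: (-1)p + (-4)(1−p) = 3p − 4; against 2: (-7)p + 6(1−p) = −13p + 6.
Setting these equal: 3p − 4 = −13p + 6 ⇒ 16p = 10 ⇒ p = 5/8, and the value is (3)·(5/8) − 4 = -17/8.
For Player 2: with q = P(1), equating M's and D's payoffs gives 6q − 7 = −10q + 6 ⇒ q = 13/16.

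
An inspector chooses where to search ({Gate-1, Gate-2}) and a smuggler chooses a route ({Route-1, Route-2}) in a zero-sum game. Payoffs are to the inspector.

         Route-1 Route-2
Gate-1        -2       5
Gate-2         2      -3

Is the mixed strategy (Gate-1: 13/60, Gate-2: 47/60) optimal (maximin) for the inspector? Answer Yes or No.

Against Route-1 this mix gives (13/60)·(-2) + (47/60)·2 = 17/15.
Against Route-2 this mix gives (13/60)·5 + (47/60)·(-3) = -19/15.
The smuggler will play Route-2, holding the inspector to -19/15. Shifting weight toward the row that does better against Route-2 would raise this floor (the equalizing mix achieves 1/3 against both Route-2 and Route-1), so the proposed strategy is not optimal.

No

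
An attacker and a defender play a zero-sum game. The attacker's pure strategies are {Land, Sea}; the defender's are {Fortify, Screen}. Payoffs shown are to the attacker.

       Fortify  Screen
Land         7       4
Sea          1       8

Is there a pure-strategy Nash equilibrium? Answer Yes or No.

Row minima: Land → 4, Sea → 1; maximin = 4.
Column maxima: Fortify → 7, Screen → 8; minimax = 7.
4 ≠ 7, so no pure-strategy equilibrium exists.

No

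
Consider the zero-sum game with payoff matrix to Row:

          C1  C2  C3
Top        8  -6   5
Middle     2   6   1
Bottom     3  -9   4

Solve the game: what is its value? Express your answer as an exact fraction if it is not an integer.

9/4

Row minima: Top → -6, Middle → 1, Bottom → -9; maximin = 1.
Column maxima: C1 → 8, C2 → 6, C3 → 5; minimax = 5.
1 ≠ 5, so there is no saddle point; optimal play is mixed.
Bottom is strictly dominated by Top, so Row never plays it.
With Bottom eliminated, C1 is strictly dominated by C3 (it gives Row strictly more in every remaining row), so Column never plays it.
On the remaining 2×2 (Top, Middle vs C2, C3):
Let Row play Top with probability p. Expected payoff against C2: (-6)p + 6(1−p) = −12p + 6; against C3: 5p + 1(1−p) = 4p + 1.
Setting these equal: −12p + 6 = 4p + 1 ⇒ −16p = -5 ⇒ p = 5/16, and the value is (-12)·(5/16) + 6 = 9/4.
For Column: with q = P(C2), equating Top's and Middle's payoffs gives −11q + 5 = 5q + 1 ⇒ q = 1/4.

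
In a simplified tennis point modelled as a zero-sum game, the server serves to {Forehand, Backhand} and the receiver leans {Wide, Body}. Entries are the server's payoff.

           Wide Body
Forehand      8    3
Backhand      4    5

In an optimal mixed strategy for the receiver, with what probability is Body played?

Row minima: Forehand → 3, Backhand → 4; maximin = 4.
Column maxima: Wide → 8, Body → 5; minimax = 5.
4 ≠ 5, so there is no saddle point; optimal play is mixed.
Let the server play Forehand with probability p. Expected payoff against Wide: 8p + 4(1−p) = 4p + 4; against Body: 3p + 5(1−p) = −2p + 5.
Setting these equal: 4p + 4 = −2p + 5 ⇒ 6p = 1 ⇒ p = 1/6, and the value is (4)·(1/6) + 4 = 14/3.
For the receiver: with q = P(Wide), equating Forehand's and Backhand's payoffs gives 5q + 3 = −q + 5 ⇒ q = 1/3.

2/3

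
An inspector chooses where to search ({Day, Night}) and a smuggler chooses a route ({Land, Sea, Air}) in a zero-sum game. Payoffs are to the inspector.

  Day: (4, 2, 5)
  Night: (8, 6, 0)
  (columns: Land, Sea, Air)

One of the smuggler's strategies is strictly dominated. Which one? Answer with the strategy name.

Sea holds the inspector's payoff strictly below Land in every row: 2 < 4, 6 < 8.
So Land is strictly dominated for the smuggler.

Land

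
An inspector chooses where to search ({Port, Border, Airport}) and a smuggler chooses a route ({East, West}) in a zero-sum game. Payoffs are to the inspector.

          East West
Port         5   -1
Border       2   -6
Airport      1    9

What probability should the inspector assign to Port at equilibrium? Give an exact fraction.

4/7

Row minima: Port → -1, Border → -6, Airport → 1; maximin = 1.
Column maxima: East → 5, West → 9; minimax = 5.
1 ≠ 5, so there is no saddle point; optimal play is mixed.
Border is strictly dominated by Port, so the inspector never plays it.
On the remaining 2×2 (Port, Airport vs East, West):
Let the inspector play Port with probability p. Expected payoff against East: 5p + 1(1−p) = 4p + 1; against West: (-1)p + 9(1−p) = −10p + 9.
Setting these equal: 4p + 1 = −10p + 9 ⇒ 14p = 8 ⇒ p = 4/7, and the value is (4)·(4/7) + 1 = 23/7.
For the smuggler: with q = P(East), equating Port's and Airport's payoffs gives 6q − 1 = −8q + 9 ⇒ q = 5/7.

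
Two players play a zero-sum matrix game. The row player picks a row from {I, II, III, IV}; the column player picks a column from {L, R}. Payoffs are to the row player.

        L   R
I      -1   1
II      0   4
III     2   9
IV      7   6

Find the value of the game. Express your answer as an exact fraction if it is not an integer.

Row minima: I → -1, II → 0, III → 2, IV → 6; maximin = 6.
Column maxima: L → 7, R → 9; minimax = 7.
6 ≠ 7, so there is no saddle point; optimal play is mixed.
I is strictly dominated by II, so the row player never plays it.
II is strictly dominated by III, so the row player never plays it.
On the remaining 2×2 (III, IV vs L, R):
Let the row player play III with probability p. Expected payoff against L: 2p + 7(1−p) = −5p + 7; against R: 9p + 6(1−p) = 3p + 6.
Setting these equal: −5p + 7 = 3p + 6 ⇒ −8p = -1 ⇒ p = 1/8, and the value is (-5)·(1/8) + 7 = 51/8.
For the column player: with q = P(L), equating III's and IV's payoffs gives −7q + 9 = q + 6 ⇒ q = 3/8.

51/8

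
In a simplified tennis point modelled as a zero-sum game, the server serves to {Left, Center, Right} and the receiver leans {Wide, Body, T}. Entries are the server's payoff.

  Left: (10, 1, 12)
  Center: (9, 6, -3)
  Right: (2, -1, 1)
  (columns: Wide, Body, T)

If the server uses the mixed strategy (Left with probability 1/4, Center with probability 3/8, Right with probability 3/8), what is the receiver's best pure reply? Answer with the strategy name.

Body

If the receiver plays Wide, the server's expected payoff is (1/4)·10 + (3/8)·9 + (3/8)·2 = 53/8.
If the receiver plays Body, the server's expected payoff is (1/4)·1 + (3/8)·6 + (3/8)·(-1) = 17/8.
If the receiver plays T, the server's expected payoff is (1/4)·12 + (3/8)·(-3) + (3/8)·1 = 9/4.
The receiver minimizes the server's payoff; the smallest is 17/8, so the best response is Body.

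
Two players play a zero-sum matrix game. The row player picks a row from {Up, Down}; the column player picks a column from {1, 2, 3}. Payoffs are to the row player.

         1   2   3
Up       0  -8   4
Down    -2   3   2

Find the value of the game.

Row minima: Up → -8, Down → -2; maximin = -2.
Column maxima: 1 → 0, 2 → 3, 3 → 4; minimax = 0.
-2 ≠ 0, so there is no saddle point; optimal play is mixed.
3 is strictly dominated by 1 (it gives the row player strictly more in every row), so the column player never plays it.
On the remaining 2×2 (Up, Down vs 1, 2):
Let the row player play Up with probability p. Expected payoff against 1: 0p + (-2)(1−p) = 2p − 2; against 2: (-8)p + 3(1−p) = −11p + 3.
Setting these equal: 2p − 2 = −11p + 3 ⇒ 13p = 5 ⇒ p = 5/13, and the value is (2)·(5/13) − 2 = -16/13.
For the column player: with q = P(1), equating Up's and Down's payoffs gives 8q − 8 = −5q + 3 ⇒ q = 11/13.

-16/13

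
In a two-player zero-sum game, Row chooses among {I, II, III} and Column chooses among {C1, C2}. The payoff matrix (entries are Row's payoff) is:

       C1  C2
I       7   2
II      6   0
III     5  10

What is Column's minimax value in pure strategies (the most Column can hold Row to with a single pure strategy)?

Column maxima: C1 → 7, C2 → 10.
The smallest of these is 7.

7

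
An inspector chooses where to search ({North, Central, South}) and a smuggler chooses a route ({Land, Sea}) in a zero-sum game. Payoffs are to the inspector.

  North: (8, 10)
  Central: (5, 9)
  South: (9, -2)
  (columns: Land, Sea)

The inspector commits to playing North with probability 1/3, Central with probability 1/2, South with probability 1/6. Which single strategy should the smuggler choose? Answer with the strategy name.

If the smuggler plays Land, the inspector's expected payoff is (1/3)·8 + (1/2)·5 + (1/6)·9 = 20/3.
If the smuggler plays Sea, the inspector's expected payoff is (1/3)·10 + (1/2)·9 + (1/6)·(-2) = 15/2.
The smuggler minimizes the inspector's payoff; the smallest is 20/3, so the best response is Land.

Land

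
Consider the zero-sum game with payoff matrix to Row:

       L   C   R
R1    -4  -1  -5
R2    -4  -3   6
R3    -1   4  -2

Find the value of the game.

-14/11

Row minima: R1 → -5, R2 → -4, R3 → -2; maximin = -2.
Column maxima: L → -1, C → 4, R → 6; minimax = -1.
-2 ≠ -1, so there is no saddle point; optimal play is mixed.
R1 is strictly dominated by R3, so Row never plays it.
C is strictly dominated by L (it gives Row strictly more in every row), so Column never plays it.
On the remaining 2×2 (R2, R3 vs L, R):
Let Row play R2 with probability p. Expected payoff against L: (-4)p + (-1)(1−p) = −3p − 1; against R: 6p + (-2)(1−p) = 8p − 2.
Setting these equal: −3p − 1 = 8p − 2 ⇒ −11p = -1 ⇒ p = 1/11, and the value is (-3)·(1/11) − 1 = -14/11.
For Column: with q = P(L), equating R2's and R3's payoffs gives −10q + 6 = q − 2 ⇒ q = 8/11.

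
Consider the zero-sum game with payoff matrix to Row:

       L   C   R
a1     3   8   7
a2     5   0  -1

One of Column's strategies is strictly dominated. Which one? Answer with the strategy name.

R holds Row's payoff strictly below C in every row: 7 < 8, -1 < 0.
So C is strictly dominated for Column.

C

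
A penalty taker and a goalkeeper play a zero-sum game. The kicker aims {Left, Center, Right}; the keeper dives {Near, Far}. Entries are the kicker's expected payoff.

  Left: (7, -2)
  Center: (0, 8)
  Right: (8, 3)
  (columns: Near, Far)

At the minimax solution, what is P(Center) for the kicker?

5/13

Row minima: Left → -2, Center → 0, Right → 3; maximin = 3.
Column maxima: Near → 8, Far → 8; minimax = 8.
3 ≠ 8, so there is no saddle point; optimal play is mixed.
Left is strictly dominated by Right, so the kicker never plays it.
On the remaining 2×2 (Center, Right vs Near, Far):
Let the kicker play Center with probability p. Expected payoff against Near: 0p + 8(1−p) = −8p + 8; against Far: 8p + 3(1−p) = 5p + 3.
Setting these equal: −8p + 8 = 5p + 3 ⇒ −13p = -5 ⇒ p = 5/13, and the value is (-8)·(5/13) + 8 = 64/13.
For the keeper: with q = P(Near), equating Center's and Right's payoffs gives −8q + 8 = 5q + 3 ⇒ q = 5/13.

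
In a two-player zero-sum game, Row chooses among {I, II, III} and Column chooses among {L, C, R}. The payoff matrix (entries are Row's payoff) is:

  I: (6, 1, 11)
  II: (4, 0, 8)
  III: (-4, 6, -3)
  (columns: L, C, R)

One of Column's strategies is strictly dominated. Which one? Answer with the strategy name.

R

L holds Row's payoff strictly below R in every row: 6 < 11, 4 < 8, -4 < -3.
So R is strictly dominated for Column.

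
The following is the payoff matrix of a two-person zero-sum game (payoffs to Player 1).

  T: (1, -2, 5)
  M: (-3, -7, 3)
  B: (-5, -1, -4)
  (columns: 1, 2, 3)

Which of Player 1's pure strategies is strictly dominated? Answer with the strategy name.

T gives a strictly higher payoff than M against every column: 1 > -3, -2 > -7, 5 > 3.
So M is strictly dominated and Player 1 never plays it.

M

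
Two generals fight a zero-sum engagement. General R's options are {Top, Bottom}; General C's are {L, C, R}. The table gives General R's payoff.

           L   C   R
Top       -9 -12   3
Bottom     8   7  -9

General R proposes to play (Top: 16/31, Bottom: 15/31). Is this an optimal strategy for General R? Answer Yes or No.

Yes

Against L this mix gives (16/31)·(-9) + (15/31)·8 = -24/31.
Against C this mix gives (16/31)·(-12) + (15/31)·7 = -87/31.
Against R this mix gives (16/31)·3 + (15/31)·(-9) = -87/31.
All of General C's active replies (C, R) yield -87/31, and no column does worse for General R. The mix makes General C indifferent and guarantees -87/31, so it is optimal.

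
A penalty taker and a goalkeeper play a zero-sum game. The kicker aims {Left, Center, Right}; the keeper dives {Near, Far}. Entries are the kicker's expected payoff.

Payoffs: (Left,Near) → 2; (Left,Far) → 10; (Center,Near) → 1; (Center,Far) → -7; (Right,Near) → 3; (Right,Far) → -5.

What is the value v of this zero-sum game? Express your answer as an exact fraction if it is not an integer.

5/2

Row minima: Left → 2, Center → -7, Right → -5; maximin = 2.
Column maxima: Near → 3, Far → 10; minimax = 3.
2 ≠ 3, so there is no saddle point; optimal play is mixed.
Center is strictly dominated by Left, so the kicker never plays it.
On the remaining 2×2 (Left, Right vs Near, Far):
Let the kicker play Left with probability p. Expected payoff against Near: 2p + 3(1−p) = −p + 3; against Far: 10p + (-5)(1−p) = 15p − 5.
Setting these equal: −p + 3 = 15p − 5 ⇒ −16p = -8 ⇒ p = 1/2, and the value is (-1)·(1/2) + 3 = 5/2.
For the keeper: with q = P(Near), equating Left's and Right's payoffs gives −8q + 10 = 8q − 5 ⇒ q = 15/16.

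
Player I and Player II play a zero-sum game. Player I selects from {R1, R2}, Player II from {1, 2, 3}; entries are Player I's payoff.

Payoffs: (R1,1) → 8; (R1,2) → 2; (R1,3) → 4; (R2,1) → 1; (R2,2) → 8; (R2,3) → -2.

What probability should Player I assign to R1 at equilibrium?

Row minima: R1 → 2, R2 → -2; maximin = 2.
Column maxima: 1 → 8, 2 → 8, 3 → 4; minimax = 4.
2 ≠ 4, so there is no saddle point; optimal play is mixed.
1 is strictly dominated by 3 (it gives Player I strictly more in every row), so Player II never plays it.
On the remaining 2×2 (R1, R2 vs 2, 3):
Let Player I play R1 with probability p. Expected payoff against 2: 2p + 8(1−p) = −6p + 8; against 3: 4p + (-2)(1−p) = 6p − 2.
Setting these equal: −6p + 8 = 6p − 2 ⇒ −12p = -10 ⇒ p = 5/6, and the value is (-6)·(5/6) + 8 = 3.
For Player II: with q = P(2), equating R1's and R2's payoffs gives −2q + 4 = 10q − 2 ⇒ q = 1/2.

5/6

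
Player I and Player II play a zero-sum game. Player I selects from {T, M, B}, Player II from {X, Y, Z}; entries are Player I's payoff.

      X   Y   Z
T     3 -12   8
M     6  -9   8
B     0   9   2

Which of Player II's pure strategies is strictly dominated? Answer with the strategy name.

X holds Player I's payoff strictly below Z in every row: 3 < 8, 6 < 8, 0 < 2.
So Z is strictly dominated for Player II.

Z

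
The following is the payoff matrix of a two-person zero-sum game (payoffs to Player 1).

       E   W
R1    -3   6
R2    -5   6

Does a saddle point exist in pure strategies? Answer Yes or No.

Row minima: R1 → -3, R2 → -5; maximin = -3.
Column maxima: E → -3, W → 6; minimax = -3.
maximin = minimax = -3, so a saddle point exists.

Yes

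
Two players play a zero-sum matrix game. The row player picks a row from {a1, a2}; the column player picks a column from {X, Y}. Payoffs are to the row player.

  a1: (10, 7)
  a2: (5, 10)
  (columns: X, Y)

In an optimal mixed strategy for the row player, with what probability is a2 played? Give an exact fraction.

3/8

Row minima: a1 → 7, a2 → 5; maximin = 7.
Column maxima: X → 10, Y → 10; minimax = 10.
7 ≠ 10, so there is no saddle point; optimal play is mixed.
Let the row player play a1 with probability p. Expected payoff against X: 10p + 5(1−p) = 5p + 5; against Y: 7p + 10(1−p) = −3p + 10.
Setting these equal: 5p + 5 = −3p + 10 ⇒ 8p = 5 ⇒ p = 5/8, and the value is (5)·(5/8) + 5 = 65/8.
For the column player: with q = P(X), equating a1's and a2's payoffs gives 3q + 7 = −5q + 10 ⇒ q = 3/8.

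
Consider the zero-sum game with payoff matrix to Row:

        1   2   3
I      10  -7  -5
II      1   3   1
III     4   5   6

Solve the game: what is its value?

13/3

Row minima: I → -7, II → 1, III → 4; maximin = 4.
Column maxima: 1 → 10, 2 → 5, 3 → 6; minimax = 5.
4 ≠ 5, so there is no saddle point; optimal play is mixed.
II is strictly dominated by III, so Row never plays it.
With II eliminated, 3 is strictly dominated by 2 (it gives Row strictly more in every remaining row), so Column never plays it.
On the remaining 2×2 (I, III vs 1, 2):
Let Row play I with probability p. Expected payoff against 1: 10p + 4(1−p) = 6p + 4; against 2: (-7)p + 5(1−p) = −12p + 5.
Setting these equal: 6p + 4 = −12p + 5 ⇒ 18p = 1 ⇒ p = 1/18, and the value is (6)·(1/18) + 4 = 13/3.
For Column: with q = P(1), equating I's and III's payoffs gives 17q − 7 = −q + 5 ⇒ q = 2/3.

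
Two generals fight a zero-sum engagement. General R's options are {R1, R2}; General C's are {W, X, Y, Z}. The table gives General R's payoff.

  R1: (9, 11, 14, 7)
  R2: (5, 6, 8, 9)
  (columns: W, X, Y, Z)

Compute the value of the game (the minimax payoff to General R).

23/3

Row minima: R1 → 7, R2 → 5; maximin = 7.
Column maxima: W → 9, X → 11, Y → 14, Z → 9; minimax = 9.
7 ≠ 9, so there is no saddle point; optimal play is mixed.
X is strictly dominated by W (it gives General R strictly more in every row), so General C never plays it.
Y is strictly dominated by W (it gives General R strictly more in every row), so General C never plays it.
On the remaining 2×2 (R1, R2 vs W, Z):
Let General R play R1 with probability p. Expected payoff against W: 9p + 5(1−p) = 4p + 5; against Z: 7p + 9(1−p) = −2p + 9.
Setting these equal: 4p + 5 = −2p + 9 ⇒ 6p = 4 ⇒ p = 2/3, and the value is (4)·(2/3) + 5 = 23/3.
For General C: with q = P(W), equating R1's and R2's payoffs gives 2q + 7 = −4q + 9 ⇒ q = 1/3.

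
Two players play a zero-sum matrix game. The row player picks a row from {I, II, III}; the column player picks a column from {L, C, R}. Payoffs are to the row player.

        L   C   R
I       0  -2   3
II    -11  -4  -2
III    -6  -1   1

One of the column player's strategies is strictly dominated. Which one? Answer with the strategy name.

R

L holds the row player's payoff strictly below R in every row: 0 < 3, -11 < -2, -6 < 1.
So R is strictly dominated for the column player.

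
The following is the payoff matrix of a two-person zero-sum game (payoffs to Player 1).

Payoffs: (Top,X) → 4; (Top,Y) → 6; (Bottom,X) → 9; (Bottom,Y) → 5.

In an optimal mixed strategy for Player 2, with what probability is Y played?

5/6

Row minima: Top → 4, Bottom → 5; maximin = 5.
Column maxima: X → 9, Y → 6; minimax = 6.
5 ≠ 6, so there is no saddle point; optimal play is mixed.
Let Player 1 play Top with probability p. Expected payoff against X: 4p + 9(1−p) = −5p + 9; against Y: 6p + 5(1−p) = p + 5.
Setting these equal: −5p + 9 = p + 5 ⇒ −6p = -4 ⇒ p = 2/3, and the value is (-5)·(2/3) + 9 = 17/3.
For Player 2: with q = P(X), equating Top's and Bottom's payoffs gives −2q + 6 = 4q + 5 ⇒ q = 1/6.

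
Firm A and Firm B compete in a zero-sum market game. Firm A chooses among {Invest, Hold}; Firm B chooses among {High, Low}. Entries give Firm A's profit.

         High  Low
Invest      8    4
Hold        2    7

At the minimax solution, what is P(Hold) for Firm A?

Row minima: Invest → 4, Hold → 2; maximin = 4.
Column maxima: High → 8, Low → 7; minimax = 7.
4 ≠ 7, so there is no saddle point; optimal play is mixed.
Let Firm A play Invest with probability p. Expected payoff against High: 8p + 2(1−p) = 6p + 2; against Low: 4p + 7(1−p) = −3p + 7.
Setting these equal: 6p + 2 = −3p + 7 ⇒ 9p = 5 ⇒ p = 5/9, and the value is (6)·(5/9) + 2 = 16/3.
For Firm B: with q = P(High), equating Invest's and Hold's payoffs gives 4q + 4 = −5q + 7 ⇒ q = 1/3.

4/9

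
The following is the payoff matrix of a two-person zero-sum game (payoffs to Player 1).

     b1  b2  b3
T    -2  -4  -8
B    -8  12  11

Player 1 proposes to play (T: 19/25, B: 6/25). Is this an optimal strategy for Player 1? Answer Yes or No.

Against b1 this mix gives (19/25)·(-2) + (6/25)·(-8) = -86/25.
Against b2 this mix gives (19/25)·(-4) + (6/25)·12 = -4/25.
Against b3 this mix gives (19/25)·(-8) + (6/25)·11 = -86/25.
All of Player 2's active replies (b1, b3) yield -86/25, and no column does worse for Player 1. The mix makes Player 2 indifferent and guarantees -86/25, so it is optimal.

Yes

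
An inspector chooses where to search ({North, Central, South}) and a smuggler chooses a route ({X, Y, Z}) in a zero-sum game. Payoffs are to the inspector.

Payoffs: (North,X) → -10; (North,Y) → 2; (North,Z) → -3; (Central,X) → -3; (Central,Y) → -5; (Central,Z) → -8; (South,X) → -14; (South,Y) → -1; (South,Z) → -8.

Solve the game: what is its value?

Row minima: North → -10, Central → -8, South → -14; maximin = -8.
Column maxima: X → -3, Y → 2, Z → -3; minimax = -3.
-8 ≠ -3, so there is no saddle point; optimal play is mixed.
South is strictly dominated by North, so the inspector never plays it.
Y is strictly dominated by Z (it gives the inspector strictly more in every row), so the smuggler never plays it.
On the remaining 2×2 (North, Central vs X, Z):
Let the inspector play North with probability p. Expected payoff against X: (-10)p + (-3)(1−p) = −7p − 3; against Z: (-3)p + (-8)(1−p) = 5p − 8.
Setting these equal: −7p − 3 = 5p − 8 ⇒ −12p = -5 ⇒ p = 5/12, and the value is (-7)·(5/12) − 3 = -71/12.
For the smuggler: with q = P(X), equating North's and Central's payoffs gives −7q − 3 = 5q − 8 ⇒ q = 5/12.

-71/12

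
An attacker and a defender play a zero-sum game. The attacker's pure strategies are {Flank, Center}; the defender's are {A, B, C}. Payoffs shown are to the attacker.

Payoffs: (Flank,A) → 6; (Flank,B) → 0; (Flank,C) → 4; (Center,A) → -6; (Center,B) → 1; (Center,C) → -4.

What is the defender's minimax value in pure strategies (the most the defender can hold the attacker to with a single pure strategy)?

Column maxima: A → 6, B → 1, C → 4.
The smallest of these is 1.

1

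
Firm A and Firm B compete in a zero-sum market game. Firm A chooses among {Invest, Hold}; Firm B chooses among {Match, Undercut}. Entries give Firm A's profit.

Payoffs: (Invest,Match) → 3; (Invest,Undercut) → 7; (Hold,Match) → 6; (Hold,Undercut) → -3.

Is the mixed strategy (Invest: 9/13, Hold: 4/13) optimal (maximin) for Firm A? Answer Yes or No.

Against Match this mix gives (9/13)·3 + (4/13)·6 = 51/13.
Against Undercut this mix gives (9/13)·7 + (4/13)·(-3) = 51/13.
All of Firm B's active replies (Match, Undercut) yield 51/13, and no column does worse for Firm A. The mix makes Firm B indifferent and guarantees 51/13, so it is optimal.

Yes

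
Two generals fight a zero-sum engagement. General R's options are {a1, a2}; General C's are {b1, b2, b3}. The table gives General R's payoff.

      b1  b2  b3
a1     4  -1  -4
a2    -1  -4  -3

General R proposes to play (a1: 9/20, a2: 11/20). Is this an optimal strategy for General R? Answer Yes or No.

No

Against b1 this mix gives (9/20)·4 + (11/20)·(-1) = 5/4.
Against b2 this mix gives (9/20)·(-1) + (11/20)·(-4) = -53/20.
Against b3 this mix gives (9/20)·(-4) + (11/20)·(-3) = -69/20.
General C will play b3, holding General R to -69/20. Shifting weight toward the row that does better against b3 would raise this floor (the equalizing mix achieves -13/4 against both b3 and b2), so the proposed strategy is not optimal.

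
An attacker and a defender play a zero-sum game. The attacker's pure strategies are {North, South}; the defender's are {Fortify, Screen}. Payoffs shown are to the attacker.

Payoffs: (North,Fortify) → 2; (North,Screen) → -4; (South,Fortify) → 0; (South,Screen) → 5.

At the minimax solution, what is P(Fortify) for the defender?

Row minima: North → -4, South → 0; maximin = 0.
Column maxima: Fortify → 2, Screen → 5; minimax = 2.
0 ≠ 2, so there is no saddle point; optimal play is mixed.
Let the attacker play North with probability p. Expected payoff against Fortify: 2p + 0(1−p) = 2p; against Screen: (-4)p + 5(1−p) = −9p + 5.
Setting these equal: 2p = −9p + 5 ⇒ 11p = 5 ⇒ p = 5/11, and the value is (2)·(5/11) = 10/11.
For the defender: with q = P(Fortify), equating North's and South's payoffs gives 6q − 4 = −5q + 5 ⇒ q = 9/11.

9/11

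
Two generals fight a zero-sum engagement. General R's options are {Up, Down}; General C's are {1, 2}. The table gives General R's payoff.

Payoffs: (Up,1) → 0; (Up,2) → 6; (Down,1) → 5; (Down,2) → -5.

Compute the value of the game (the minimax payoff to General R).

Row minima: Up → 0, Down → -5; maximin = 0.
Column maxima: 1 → 5, 2 → 6; minimax = 5.
0 ≠ 5, so there is no saddle point; optimal play is mixed.
Let General R play Up with probability p. Expected payoff against 1: 0p + 5(1−p) = −5p + 5; against 2: 6p + (-5)(1−p) = 11p − 5.
Setting these equal: −5p + 5 = 11p − 5 ⇒ −16p = -10 ⇒ p = 5/8, and the value is (-5)·(5/8) + 5 = 15/8.
For General C: with q = P(1), equating Up's and Down's payoffs gives −6q + 6 = 10q − 5 ⇒ q = 11/16.

15/8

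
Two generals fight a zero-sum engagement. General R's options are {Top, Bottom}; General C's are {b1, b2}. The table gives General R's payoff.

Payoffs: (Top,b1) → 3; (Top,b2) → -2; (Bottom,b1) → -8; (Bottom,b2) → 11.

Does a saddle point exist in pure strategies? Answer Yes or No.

No

Row minima: Top → -2, Bottom → -8; maximin = -2.
Column maxima: b1 → 3, b2 → 11; minimax = 3.
-2 ≠ 3, so no pure-strategy equilibrium exists.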